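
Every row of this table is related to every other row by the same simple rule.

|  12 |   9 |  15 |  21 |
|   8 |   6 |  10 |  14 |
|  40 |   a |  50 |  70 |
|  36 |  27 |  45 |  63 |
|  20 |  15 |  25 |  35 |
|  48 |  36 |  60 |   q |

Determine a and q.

a = 30, q = 84

Each row is a constant multiple of every other row — this is a multiplication table with the headers hidden.
Row 3 is 40/12 = 10/3 times row 1, so its entry in column 2 is 9 × 10/3 = 30.
Row 6 is 48/12 = 4/1 times row 1, so its entry in column 4 is 21 × 4/1 = 84.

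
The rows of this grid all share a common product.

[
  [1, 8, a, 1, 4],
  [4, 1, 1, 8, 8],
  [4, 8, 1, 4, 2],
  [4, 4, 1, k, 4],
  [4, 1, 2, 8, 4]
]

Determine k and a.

k = 4, a = 8

Rows 2 and 3 each multiply to 256, so every row has product 256.
Row 4: 4×4×1×4 = 64, so the missing entry is 256 ÷ 64 = 4.
Row 1: 1×8×1×4 = 32, so the missing entry is 256 ÷ 32 = 8.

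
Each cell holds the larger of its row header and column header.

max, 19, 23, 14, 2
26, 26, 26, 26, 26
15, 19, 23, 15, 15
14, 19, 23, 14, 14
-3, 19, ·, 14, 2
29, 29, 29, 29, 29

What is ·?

max(-3, 23) = 23.

23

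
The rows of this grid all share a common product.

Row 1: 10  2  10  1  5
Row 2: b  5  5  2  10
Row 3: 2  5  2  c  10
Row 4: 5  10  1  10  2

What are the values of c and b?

Rows 1 and 4 each multiply to 1000, so every row has product 1000.
Row 3: 2×5×2×10 = 200, so the missing entry is 1000 ÷ 200 = 5.
Row 2: 5×5×2×10 = 500, so the missing entry is 1000 ÷ 500 = 2.

c = 5, b = 2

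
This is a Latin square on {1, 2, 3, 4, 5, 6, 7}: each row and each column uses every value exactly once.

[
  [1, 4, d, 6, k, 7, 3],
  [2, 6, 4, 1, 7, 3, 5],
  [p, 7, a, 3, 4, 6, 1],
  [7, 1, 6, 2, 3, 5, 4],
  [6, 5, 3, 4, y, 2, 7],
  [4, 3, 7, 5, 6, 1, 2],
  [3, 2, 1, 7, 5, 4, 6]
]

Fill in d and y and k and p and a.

Cell (5,5): row 5 already has {2, 3, 4, 5, 6, 7} → 1.
At (row 1, col 5): column 5 already has {1, 3, 4, 5, 6, 7}, so the value is 2.
At (row 3, col 1): column 1 already has {1, 2, 3, 4, 6, 7}, so the value is 5.
At (row 1, col 3): row 1 already has {1, 2, 3, 4, 6, 7}, so the value is 5.
Cell (3,3): row 3 already has {1, 3, 4, 5, 6, 7} → 2.

d = 5, y = 1, k = 2, p = 5, a = 2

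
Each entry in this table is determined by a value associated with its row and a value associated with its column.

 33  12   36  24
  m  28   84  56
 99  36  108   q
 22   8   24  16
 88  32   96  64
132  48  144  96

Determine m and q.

m = 77, q = 72

Each row is a constant multiple of every other row — this is a multiplication table with the headers hidden.
Row 2 is 84/36 = 7/3 times row 1, so its entry in column 1 is 33 × 7/3 = 77.
Row 3 is 108/36 = 3/1 times row 1, so its entry in column 4 is 24 × 3/1 = 72.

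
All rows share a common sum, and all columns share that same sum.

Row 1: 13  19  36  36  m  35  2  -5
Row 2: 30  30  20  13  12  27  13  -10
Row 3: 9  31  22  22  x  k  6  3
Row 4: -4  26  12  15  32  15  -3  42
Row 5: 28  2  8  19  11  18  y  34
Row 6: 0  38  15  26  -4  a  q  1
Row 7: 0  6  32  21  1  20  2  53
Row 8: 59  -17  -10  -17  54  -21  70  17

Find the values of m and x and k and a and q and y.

m = -1, x = 30, k = 12, a = 29, q = 30, y = 15

Rows 2 and 4 both sum to 135, so that's the common total.
Row 1: 13 + 19 + 36 + 36 + 35 + 2 − 5 = 136, so its missing entry is 135 − 136 = -1.
Column 5: -1 + 12 + 32 + 11 − 4 + 1 + 54 = 105, so its missing entry is 135 − 105 = 30.
Row 5: 28 + 2 + 8 + 19 + 11 + 18 + 34 = 120, so its missing entry is 135 − 120 = 15.
Column 7: 2 + 13 + 6 − 3 + 15 + 2 + 70 = 105, so its missing entry is 135 − 105 = 30.
Row 6: 0 + 38 + 15 + 26 − 4 + 30 + 1 = 106, so its missing entry is 135 − 106 = 29.
Row 3: 9 + 31 + 22 + 22 + 30 + 6 + 3 = 123, so its missing entry is 135 − 123 = 12.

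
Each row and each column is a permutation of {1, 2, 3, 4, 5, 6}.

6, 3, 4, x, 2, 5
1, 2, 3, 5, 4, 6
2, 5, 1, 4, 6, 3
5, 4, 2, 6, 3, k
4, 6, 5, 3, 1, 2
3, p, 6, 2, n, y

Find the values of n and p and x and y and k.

n = 5, p = 1, x = 1, y = 4, k = 1

Cell (6,5): column 5 already has {1, 2, 3, 4, 6} → 5.
Cell (1,4): row 1 already has {2, 3, 4, 5, 6} → 1.
Cell (6,2): column 2 already has {2, 3, 4, 5, 6} → 1.
Cell (6,6): row 6 already has {1, 2, 3, 5, 6} → 4.
Cell (4,6): row 4 already has {2, 3, 4, 5, 6} → 1.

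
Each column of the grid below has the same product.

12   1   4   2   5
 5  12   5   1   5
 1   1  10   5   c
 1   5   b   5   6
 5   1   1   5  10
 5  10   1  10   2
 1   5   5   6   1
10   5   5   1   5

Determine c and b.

c = 1, b = 3

Columns 1 and 2 each multiply to 15000, so every column has product 15000.
Column 5: 5×5×6×10×2×1×5 = 15000, so the missing entry is 15000 ÷ 15000 = 1.
Column 3: 4×5×10×1×1×5×5 = 5000, so the missing entry is 15000 ÷ 5000 = 3.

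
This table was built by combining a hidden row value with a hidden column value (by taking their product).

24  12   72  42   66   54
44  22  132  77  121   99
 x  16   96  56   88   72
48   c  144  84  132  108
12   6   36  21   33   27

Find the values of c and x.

Each row is a constant multiple of every other row — this is a multiplication table with the headers hidden.
Row 4 is 108/54 = 2/1 times row 1, so its entry in column 2 is 12 × 2/1 = 24.
Row 3 is 72/54 = 4/3 times row 1, so its entry in column 1 is 24 × 4/3 = 32.

c = 24, x = 32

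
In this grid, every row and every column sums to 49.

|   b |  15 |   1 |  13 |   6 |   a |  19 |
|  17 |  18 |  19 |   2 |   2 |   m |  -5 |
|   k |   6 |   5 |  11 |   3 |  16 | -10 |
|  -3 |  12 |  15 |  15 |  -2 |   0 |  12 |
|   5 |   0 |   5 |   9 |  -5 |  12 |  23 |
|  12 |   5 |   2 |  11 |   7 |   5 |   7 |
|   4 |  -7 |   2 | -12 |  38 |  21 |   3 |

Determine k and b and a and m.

k = 18, b = -4, a = -1, m = -4

Row 2: 17 + 18 + 19 + 2 + 2 − 5 = 53, so its missing entry is 49 − 53 = -4.
Row 3: 6 + 5 + 11 + 3 + 16 − 10 = 31, so its missing entry is 49 − 31 = 18.
Column 6: -4 + 16 + 0 + 12 + 5 + 21 = 50, so its missing entry is 49 − 50 = -1.
Row 1: 15 + 1 + 13 + 6 − 1 + 19 = 53, so its missing entry is 49 − 53 = -4.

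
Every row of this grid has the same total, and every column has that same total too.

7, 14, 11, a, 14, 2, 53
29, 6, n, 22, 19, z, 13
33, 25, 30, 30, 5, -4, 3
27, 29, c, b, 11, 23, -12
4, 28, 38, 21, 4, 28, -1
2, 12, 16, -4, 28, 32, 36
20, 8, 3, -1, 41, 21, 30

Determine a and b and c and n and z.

Rows 3 and 5 both sum to 122, so that's the common total.
The known cells in column 6 total 102, leaving 122 − 102 = 20 for the blank.
The known cells in row 2 total 109, leaving 122 − 109 = 13 for the blank.
The known cells in row 1 total 101, leaving 122 − 101 = 21 for the blank.
The known cells in column 4 total 89, leaving 122 − 89 = 33 for the blank.
The known cells in row 4 total 111, leaving 122 − 111 = 11 for the blank.

a = 21, b = 33, c = 11, n = 13, z = 20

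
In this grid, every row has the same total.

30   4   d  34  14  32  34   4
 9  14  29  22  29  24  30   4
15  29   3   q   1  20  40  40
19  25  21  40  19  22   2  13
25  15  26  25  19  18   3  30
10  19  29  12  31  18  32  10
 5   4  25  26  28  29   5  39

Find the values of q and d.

Rows 5 and 6 both add up to 161, so every row sums to 161.
Row 3: 15 + 29 + 3 + 1 + 20 + 40 + 40 = 148, so the missing entry is 161 − 148 = 13.
Row 1: 30 + 4 + 34 + 14 + 32 + 34 + 4 = 152, so the missing entry is 161 − 152 = 9.

q = 13, d = 9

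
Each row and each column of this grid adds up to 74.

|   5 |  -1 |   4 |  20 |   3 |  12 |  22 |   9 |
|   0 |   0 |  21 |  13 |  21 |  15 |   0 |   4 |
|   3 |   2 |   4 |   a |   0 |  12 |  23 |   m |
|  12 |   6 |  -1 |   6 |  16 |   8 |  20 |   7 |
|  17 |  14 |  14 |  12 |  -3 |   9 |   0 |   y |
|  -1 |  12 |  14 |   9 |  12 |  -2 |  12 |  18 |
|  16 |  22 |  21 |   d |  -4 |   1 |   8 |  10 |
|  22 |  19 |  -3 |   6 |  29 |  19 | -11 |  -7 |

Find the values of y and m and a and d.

Row 7: 16 + 22 + 21 − 4 + 1 + 8 + 10 = 74, so its missing entry is 74 − 74 = 0.
Column 4: 20 + 13 + 6 + 12 + 9 + 0 + 6 = 66, so its missing entry is 74 − 66 = 8.
Row 5: 17 + 14 + 14 + 12 − 3 + 9 + 0 = 63, so its missing entry is 74 − 63 = 11.
Row 3: 3 + 2 + 4 + 8 + 0 + 12 + 23 = 52, so its missing entry is 74 − 52 = 22.

y = 11, m = 22, a = 8, d = 0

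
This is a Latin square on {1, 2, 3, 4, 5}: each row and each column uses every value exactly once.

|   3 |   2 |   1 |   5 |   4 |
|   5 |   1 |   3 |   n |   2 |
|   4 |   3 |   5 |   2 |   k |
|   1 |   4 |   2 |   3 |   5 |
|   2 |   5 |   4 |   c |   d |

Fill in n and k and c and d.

n = 4, k = 1, c = 1, d = 3

At (row 3, col 5): row 3 already has {2, 3, 4, 5}, so the value is 1.
At (row 5, col 5): column 5 already has {1, 2, 4, 5}, so the value is 3.
At (row 2, col 4): row 2 already has {1, 2, 3, 5}, so the value is 4.
Cell (5,4): row 5 already has {2, 3, 4, 5} → 1.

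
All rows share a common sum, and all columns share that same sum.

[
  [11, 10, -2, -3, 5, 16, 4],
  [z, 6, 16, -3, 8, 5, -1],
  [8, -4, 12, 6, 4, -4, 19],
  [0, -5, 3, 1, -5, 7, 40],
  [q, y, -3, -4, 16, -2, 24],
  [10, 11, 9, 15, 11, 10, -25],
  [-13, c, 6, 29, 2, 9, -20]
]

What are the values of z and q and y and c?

z = 10, q = 15, y = -5, c = 28

Rows 1 and 3 both sum to 41, so that's the common total.
The known cells in row 2 total 31, leaving 41 − 31 = 10 for the blank.
The known cells in row 7 total 13, leaving 41 − 13 = 28 for the blank.
The known cells in column 1 total 26, leaving 41 − 26 = 15 for the blank.
The known cells in row 5 total 46, leaving 41 − 46 = -5 for the blank.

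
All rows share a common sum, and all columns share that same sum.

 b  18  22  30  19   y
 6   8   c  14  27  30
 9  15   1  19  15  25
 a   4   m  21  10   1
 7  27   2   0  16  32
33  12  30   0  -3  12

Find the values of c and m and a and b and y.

Rows 3 and 5 both sum to 84, so that's the common total.
The known cells in row 2 total 85, leaving 84 − 85 = -1 for the blank.
The known cells in column 6 total 100, leaving 84 − 100 = -16 for the blank.
The known cells in row 1 total 73, leaving 84 − 73 = 11 for the blank.
The known cells in column 1 total 66, leaving 84 − 66 = 18 for the blank.
The known cells in row 4 total 54, leaving 84 − 54 = 30 for the blank.

c = -1, m = 30, a = 18, b = 11, y = -16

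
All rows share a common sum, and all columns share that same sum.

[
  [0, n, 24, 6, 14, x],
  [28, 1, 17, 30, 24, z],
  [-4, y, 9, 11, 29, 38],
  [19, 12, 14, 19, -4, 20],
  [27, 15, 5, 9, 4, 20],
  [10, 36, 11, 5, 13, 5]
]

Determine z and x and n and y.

z = -20, x = 17, n = 19, y = -3

Rows 4 and 5 both sum to 80, so that's the common total.
The known cells in row 3 total 83, leaving 80 − 83 = -3 for the blank.
The known cells in column 2 total 61, leaving 80 − 61 = 19 for the blank.
The known cells in row 1 total 63, leaving 80 − 63 = 17 for the blank.
The known cells in row 2 total 100, leaving 80 − 100 = -20 for the blank.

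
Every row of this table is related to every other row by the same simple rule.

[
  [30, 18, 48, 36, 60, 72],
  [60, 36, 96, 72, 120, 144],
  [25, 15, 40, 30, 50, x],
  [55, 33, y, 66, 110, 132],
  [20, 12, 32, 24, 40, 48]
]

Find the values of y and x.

y = 88, x = 60

Each row is a constant multiple of every other row — this is a multiplication table with the headers hidden.
Row 4 is 110/60 = 11/6 times row 1, so its entry in column 3 is 48 × 11/6 = 88.
Row 3 is 50/60 = 5/6 times row 1, so its entry in column 6 is 72 × 5/6 = 60.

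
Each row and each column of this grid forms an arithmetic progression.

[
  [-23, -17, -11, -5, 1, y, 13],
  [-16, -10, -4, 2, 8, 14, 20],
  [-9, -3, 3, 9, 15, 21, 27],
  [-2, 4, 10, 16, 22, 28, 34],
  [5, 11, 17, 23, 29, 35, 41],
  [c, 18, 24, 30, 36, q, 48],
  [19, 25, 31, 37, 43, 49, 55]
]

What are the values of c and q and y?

c = 12, q = 42, y = 7

Along each row the entries change by 6 per step; down each column they change by 7.
Row 6: from 18 at column 2, stepping by 6 to column 1 gives 12.
Row 6: from 18 at column 2, stepping by 6 to column 6 gives 42.
Row 1: from -23 at column 1, stepping by 6 to column 6 gives 7.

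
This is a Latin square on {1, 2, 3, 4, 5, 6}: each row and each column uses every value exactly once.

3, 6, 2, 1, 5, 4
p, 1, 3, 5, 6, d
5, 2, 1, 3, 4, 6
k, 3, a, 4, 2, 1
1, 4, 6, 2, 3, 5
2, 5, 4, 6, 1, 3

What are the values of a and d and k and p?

For row 2, column 6: column 6 already has {1, 3, 4, 5, 6}; that leaves 2.
At (row 2, col 1): row 2 already has {1, 2, 3, 5, 6}, so the value is 4.
At (row 4, col 3): column 3 already has {1, 2, 3, 4, 6}, so the value is 5.
At (row 4, col 1): row 4 already has {1, 2, 3, 4, 5}, so the value is 6.

a = 5, d = 2, k = 6, p = 4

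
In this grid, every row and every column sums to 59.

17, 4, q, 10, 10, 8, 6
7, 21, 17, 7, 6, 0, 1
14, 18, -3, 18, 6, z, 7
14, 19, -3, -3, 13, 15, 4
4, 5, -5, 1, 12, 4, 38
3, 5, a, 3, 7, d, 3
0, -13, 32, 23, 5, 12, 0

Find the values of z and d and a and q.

z = -1, d = 21, a = 17, q = 4

Row 1 has 17 + 4 + 10 + 10 + 8 + 6 = 55; the blank must be 59 − 55 = 4.
Column 3 has 4 + 17 − 3 − 3 − 5 + 32 = 42; the blank must be 59 − 42 = 17.
Row 3 has 14 + 18 − 3 + 18 + 6 + 7 = 60; the blank must be 59 − 60 = -1.
Row 6 has 3 + 5 + 17 + 3 + 7 + 3 = 38; the blank must be 59 − 38 = 21.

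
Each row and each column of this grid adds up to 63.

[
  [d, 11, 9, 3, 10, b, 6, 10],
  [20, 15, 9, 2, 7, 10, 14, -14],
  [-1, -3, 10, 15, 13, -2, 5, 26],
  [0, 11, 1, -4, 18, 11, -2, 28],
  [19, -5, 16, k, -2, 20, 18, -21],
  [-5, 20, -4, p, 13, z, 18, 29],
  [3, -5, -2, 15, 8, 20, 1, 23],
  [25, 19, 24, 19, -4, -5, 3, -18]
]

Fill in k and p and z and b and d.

The known cells in column 1 total 61, leaving 63 − 61 = 2 for the blank.
The known cells in row 5 total 45, leaving 63 − 45 = 18 for the blank.
The known cells in row 1 total 51, leaving 63 − 51 = 12 for the blank.
The known cells in column 6 total 66, leaving 63 − 66 = -3 for the blank.
The known cells in row 6 total 68, leaving 63 − 68 = -5 for the blank.

k = 18, p = -5, z = -3, b = 12, d = 2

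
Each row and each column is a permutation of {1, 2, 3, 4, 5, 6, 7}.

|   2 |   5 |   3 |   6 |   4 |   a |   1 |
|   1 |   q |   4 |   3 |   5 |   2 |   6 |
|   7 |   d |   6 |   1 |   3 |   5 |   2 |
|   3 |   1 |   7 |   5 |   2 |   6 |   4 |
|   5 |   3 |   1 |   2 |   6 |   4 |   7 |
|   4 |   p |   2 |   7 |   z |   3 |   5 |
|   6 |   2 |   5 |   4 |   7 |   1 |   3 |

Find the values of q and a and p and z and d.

q = 7, a = 7, p = 6, z = 1, d = 4

At (row 3, col 2): row 3 already has {1, 2, 3, 5, 6, 7}, so the value is 4.
For row 2, column 2: row 2 already has {1, 2, 3, 4, 5, 6}; that leaves 7.
For row 6, column 5: column 5 already has {2, 3, 4, 5, 6, 7}; that leaves 1.
At (row 6, col 2): row 6 already has {1, 2, 3, 4, 5, 7}, so the value is 6.
Cell (1,6): row 1 already has {1, 2, 3, 4, 5, 6} → 7.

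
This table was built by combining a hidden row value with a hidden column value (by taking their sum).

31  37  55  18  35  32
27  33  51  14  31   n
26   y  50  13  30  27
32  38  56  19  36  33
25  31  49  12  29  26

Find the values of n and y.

The difference between any two rows is the same in every column — this is an addition table with the headers hidden.
Row 2 minus row 1 is 31 − 35 = -4, so its entry in column 6 is 32 + (-4) = 28.
Row 3 minus row 1 is 30 − 35 = -5, so its entry in column 2 is 37 + (-5) = 32.

n = 28, y = 32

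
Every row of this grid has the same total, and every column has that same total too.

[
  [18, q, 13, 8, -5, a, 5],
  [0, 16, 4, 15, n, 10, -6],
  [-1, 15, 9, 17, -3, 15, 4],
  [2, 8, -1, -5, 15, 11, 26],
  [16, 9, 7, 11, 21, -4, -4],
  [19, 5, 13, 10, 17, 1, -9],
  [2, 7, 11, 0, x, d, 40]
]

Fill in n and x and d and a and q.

Rows 3 and 4 both sum to 56, so that's the common total.
Column 2: 16 + 15 + 8 + 9 + 5 + 7 = 60, so its missing entry is 56 − 60 = -4.
Row 2: 0 + 16 + 4 + 15 + 10 − 6 = 39, so its missing entry is 56 − 39 = 17.
Column 5: -5 + 17 − 3 + 15 + 21 + 17 = 62, so its missing entry is 56 − 62 = -6.
Row 7: 2 + 7 + 11 + 0 − 6 + 40 = 54, so its missing entry is 56 − 54 = 2.
Row 1: 18 − 4 + 13 + 8 − 5 + 5 = 35, so its missing entry is 56 − 35 = 21.

n = 17, x = -6, d = 2, a = 21, q = -4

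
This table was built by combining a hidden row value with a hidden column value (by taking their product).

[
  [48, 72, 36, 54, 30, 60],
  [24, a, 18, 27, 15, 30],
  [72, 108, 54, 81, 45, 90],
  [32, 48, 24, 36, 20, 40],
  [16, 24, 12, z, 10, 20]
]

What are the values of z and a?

z = 18, a = 36

Each row is a constant multiple of every other row — this is a multiplication table with the headers hidden.
Row 5 is 16/48 = 1/3 times row 1, so its entry in column 4 is 54 × 1/3 = 18.
Row 2 is 24/48 = 1/2 times row 1, so its entry in column 2 is 72 × 1/2 = 36.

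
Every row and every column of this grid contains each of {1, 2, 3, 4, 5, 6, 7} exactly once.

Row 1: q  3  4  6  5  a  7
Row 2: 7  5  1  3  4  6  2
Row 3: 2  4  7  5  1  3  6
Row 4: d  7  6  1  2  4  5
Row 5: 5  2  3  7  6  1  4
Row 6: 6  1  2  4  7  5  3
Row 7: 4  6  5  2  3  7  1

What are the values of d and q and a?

d = 3, q = 1, a = 2

For row 1, column 6: column 6 already has {1, 3, 4, 5, 6, 7}; that leaves 2.
Cell (1,1): row 1 already has {2, 3, 4, 5, 6, 7} → 1.
Cell (4,1): row 4 already has {1, 2, 4, 5, 6, 7} → 3.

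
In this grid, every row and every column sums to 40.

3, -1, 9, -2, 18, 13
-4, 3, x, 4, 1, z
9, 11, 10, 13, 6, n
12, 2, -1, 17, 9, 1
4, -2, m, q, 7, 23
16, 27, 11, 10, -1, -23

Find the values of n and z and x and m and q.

n = -9, z = 35, x = 1, m = 10, q = -2

The known cells in column 4 total 42, leaving 40 − 42 = -2 for the blank.
The known cells in row 5 total 30, leaving 40 − 30 = 10 for the blank.
The known cells in column 3 total 39, leaving 40 − 39 = 1 for the blank.
The known cells in row 2 total 5, leaving 40 − 5 = 35 for the blank.
The known cells in row 3 total 49, leaving 40 − 49 = -9 for the blank.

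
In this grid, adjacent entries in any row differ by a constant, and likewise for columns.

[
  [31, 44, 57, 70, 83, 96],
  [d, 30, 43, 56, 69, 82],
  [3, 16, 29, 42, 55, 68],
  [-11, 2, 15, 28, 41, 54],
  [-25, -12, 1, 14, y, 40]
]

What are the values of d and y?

Along each row the entries change by 13 per step; down each column they change by -14.
Row 2: from 30 at column 2, stepping by 13 to column 1 gives 17.
Row 5: from -25 at column 1, stepping by 13 to column 5 gives 27.

d = 17, y = 27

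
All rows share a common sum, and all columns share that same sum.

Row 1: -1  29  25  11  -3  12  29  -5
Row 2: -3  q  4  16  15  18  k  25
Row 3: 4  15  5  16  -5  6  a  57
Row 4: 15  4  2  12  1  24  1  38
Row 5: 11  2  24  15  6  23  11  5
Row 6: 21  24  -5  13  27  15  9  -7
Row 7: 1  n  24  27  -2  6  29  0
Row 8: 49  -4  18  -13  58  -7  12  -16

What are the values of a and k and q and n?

a = -1, k = 7, q = 15, n = 12

Rows 1 and 4 both sum to 97, so that's the common total.
Row 7 has 1 + 24 + 27 − 2 + 6 + 29 + 0 = 85; the blank must be 97 − 85 = 12.
Column 2 has 29 + 15 + 4 + 2 + 24 + 12 − 4 = 82; the blank must be 97 − 82 = 15.
Row 2 has -3 + 15 + 4 + 16 + 15 + 18 + 25 = 90; the blank must be 97 − 90 = 7.
Row 3 has 4 + 15 + 5 + 16 − 5 + 6 + 57 = 98; the blank must be 97 − 98 = -1.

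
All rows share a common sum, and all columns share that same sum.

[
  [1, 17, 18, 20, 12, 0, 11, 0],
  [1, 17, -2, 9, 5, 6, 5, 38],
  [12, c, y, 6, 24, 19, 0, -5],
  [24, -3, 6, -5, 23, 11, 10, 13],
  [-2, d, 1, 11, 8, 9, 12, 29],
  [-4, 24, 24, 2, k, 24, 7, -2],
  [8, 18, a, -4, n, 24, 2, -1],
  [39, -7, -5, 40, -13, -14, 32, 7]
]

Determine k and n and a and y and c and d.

k = 4, n = 16, a = 16, y = 21, c = 2, d = 11

Rows 1 and 2 both sum to 79, so that's the common total.
The known cells in row 6 total 75, leaving 79 − 75 = 4 for the blank.
The known cells in column 5 total 63, leaving 79 − 63 = 16 for the blank.
The known cells in row 7 total 63, leaving 79 − 63 = 16 for the blank.
The known cells in column 3 total 58, leaving 79 − 58 = 21 for the blank.
The known cells in row 3 total 77, leaving 79 − 77 = 2 for the blank.
The known cells in row 5 total 68, leaving 79 − 68 = 11 for the blank.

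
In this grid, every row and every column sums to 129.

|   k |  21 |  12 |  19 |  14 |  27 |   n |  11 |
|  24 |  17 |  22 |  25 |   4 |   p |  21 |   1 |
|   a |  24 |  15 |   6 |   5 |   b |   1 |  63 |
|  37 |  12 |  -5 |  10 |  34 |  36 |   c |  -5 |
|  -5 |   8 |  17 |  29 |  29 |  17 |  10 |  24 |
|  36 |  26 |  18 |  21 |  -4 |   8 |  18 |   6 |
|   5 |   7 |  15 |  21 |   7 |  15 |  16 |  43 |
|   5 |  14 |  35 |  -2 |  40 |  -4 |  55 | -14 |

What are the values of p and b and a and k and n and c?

Row 2: 24 + 17 + 22 + 25 + 4 + 21 + 1 = 114, so its missing entry is 129 − 114 = 15.
Row 4: 37 + 12 − 5 + 10 + 34 + 36 − 5 = 119, so its missing entry is 129 − 119 = 10.
Column 7: 21 + 1 + 10 + 10 + 18 + 16 + 55 = 131, so its missing entry is 129 − 131 = -2.
Row 1: 21 + 12 + 19 + 14 + 27 − 2 + 11 = 102, so its missing entry is 129 − 102 = 27.
Column 1: 27 + 24 + 37 − 5 + 36 + 5 + 5 = 129, so its missing entry is 129 − 129 = 0.
Row 3: 0 + 24 + 15 + 6 + 5 + 1 + 63 = 114, so its missing entry is 129 − 114 = 15.

p = 15, b = 15, a = 0, k = 27, n = -2, c = 10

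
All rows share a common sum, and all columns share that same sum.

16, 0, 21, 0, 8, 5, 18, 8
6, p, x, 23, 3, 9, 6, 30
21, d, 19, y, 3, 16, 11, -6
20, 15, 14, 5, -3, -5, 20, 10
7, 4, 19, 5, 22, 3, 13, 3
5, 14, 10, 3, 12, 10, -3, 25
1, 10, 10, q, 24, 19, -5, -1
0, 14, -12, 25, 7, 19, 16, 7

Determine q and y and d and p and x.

q = 18, y = -3, d = 15, p = 4, x = -5

Rows 1 and 4 both sum to 76, so that's the common total.
The known cells in column 3 total 81, leaving 76 − 81 = -5 for the blank.
The known cells in row 2 total 72, leaving 76 − 72 = 4 for the blank.
The known cells in column 2 total 61, leaving 76 − 61 = 15 for the blank.
The known cells in row 3 total 79, leaving 76 − 79 = -3 for the blank.
The known cells in row 7 total 58, leaving 76 − 58 = 18 for the blank.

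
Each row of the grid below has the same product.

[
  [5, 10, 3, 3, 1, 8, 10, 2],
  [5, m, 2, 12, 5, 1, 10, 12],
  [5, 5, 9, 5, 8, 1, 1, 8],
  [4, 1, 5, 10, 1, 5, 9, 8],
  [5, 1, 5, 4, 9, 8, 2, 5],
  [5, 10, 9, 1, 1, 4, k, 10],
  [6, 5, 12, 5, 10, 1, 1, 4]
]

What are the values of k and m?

k = 4, m = 1

Rows 1 and 3 each multiply to 72000, so every row has product 72000.
Row 6: 5×10×9×1×1×4×10 = 18000, so the missing entry is 72000 ÷ 18000 = 4.
Row 2: 5×2×12×5×1×10×12 = 72000, so the missing entry is 72000 ÷ 72000 = 1.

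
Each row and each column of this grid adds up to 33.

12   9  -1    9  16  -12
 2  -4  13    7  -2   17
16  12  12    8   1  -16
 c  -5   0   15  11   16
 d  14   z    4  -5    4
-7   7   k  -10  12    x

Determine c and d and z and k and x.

Column 6: -12 + 17 − 16 + 16 + 4 = 9, so its missing entry is 33 − 9 = 24.
Row 4: -5 + 0 + 15 + 11 + 16 = 37, so its missing entry is 33 − 37 = -4.
Column 1: 12 + 2 + 16 − 4 − 7 = 19, so its missing entry is 33 − 19 = 14.
Row 5: 14 + 14 + 4 − 5 + 4 = 31, so its missing entry is 33 − 31 = 2.
Row 6: -7 + 7 − 10 + 12 + 24 = 26, so its missing entry is 33 − 26 = 7.

c = -4, d = 14, z = 2, k = 7, x = 24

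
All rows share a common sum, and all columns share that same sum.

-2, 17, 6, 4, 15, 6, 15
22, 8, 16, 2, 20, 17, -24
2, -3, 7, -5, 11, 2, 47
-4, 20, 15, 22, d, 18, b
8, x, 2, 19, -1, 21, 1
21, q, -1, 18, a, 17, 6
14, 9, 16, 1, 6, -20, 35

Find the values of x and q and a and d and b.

Rows 1 and 2 both sum to 61, so that's the common total.
Column 7 has 15 − 24 + 47 + 1 + 6 + 35 = 80; the blank must be 61 − 80 = -19.
Row 4 has -4 + 20 + 15 + 22 + 18 − 19 = 52; the blank must be 61 − 52 = 9.
Column 5 has 15 + 20 + 11 + 9 − 1 + 6 = 60; the blank must be 61 − 60 = 1.
Row 6 has 21 − 1 + 18 + 1 + 17 + 6 = 62; the blank must be 61 − 62 = -1.
Row 5 has 8 + 2 + 19 − 1 + 21 + 1 = 50; the blank must be 61 − 50 = 11.

x = 11, q = -1, a = 1, d = 9, b = -19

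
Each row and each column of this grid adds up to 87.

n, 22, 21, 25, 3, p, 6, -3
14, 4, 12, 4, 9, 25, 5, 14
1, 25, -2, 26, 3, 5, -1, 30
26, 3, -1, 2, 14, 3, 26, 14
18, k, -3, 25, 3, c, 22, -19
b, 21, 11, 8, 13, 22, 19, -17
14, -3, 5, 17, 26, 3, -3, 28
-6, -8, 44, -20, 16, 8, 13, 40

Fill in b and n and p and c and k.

Row 6: 21 + 11 + 8 + 13 + 22 + 19 − 17 = 77, so its missing entry is 87 − 77 = 10.
Column 1: 14 + 1 + 26 + 18 + 10 + 14 − 6 = 77, so its missing entry is 87 − 77 = 10.
Row 1: 10 + 22 + 21 + 25 + 3 + 6 − 3 = 84, so its missing entry is 87 − 84 = 3.
Column 6: 3 + 25 + 5 + 3 + 22 + 3 + 8 = 69, so its missing entry is 87 − 69 = 18.
Row 5: 18 − 3 + 25 + 3 + 18 + 22 − 19 = 64, so its missing entry is 87 − 64 = 23.

b = 10, n = 10, p = 3, c = 18, k = 23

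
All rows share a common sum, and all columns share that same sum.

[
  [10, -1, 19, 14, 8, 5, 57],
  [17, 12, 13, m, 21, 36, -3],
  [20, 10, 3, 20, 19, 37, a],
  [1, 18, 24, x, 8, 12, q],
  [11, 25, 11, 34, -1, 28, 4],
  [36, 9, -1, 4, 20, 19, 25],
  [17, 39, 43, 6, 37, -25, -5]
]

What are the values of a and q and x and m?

Rows 1 and 5 both sum to 112, so that's the common total.
Row 2: 17 + 12 + 13 + 21 + 36 − 3 = 96, so its missing entry is 112 − 96 = 16.
Column 4: 14 + 16 + 20 + 34 + 4 + 6 = 94, so its missing entry is 112 − 94 = 18.
Row 3: 20 + 10 + 3 + 20 + 19 + 37 = 109, so its missing entry is 112 − 109 = 3.
Row 4: 1 + 18 + 24 + 18 + 8 + 12 = 81, so its missing entry is 112 − 81 = 31.

a = 3, q = 31, x = 18, m = 16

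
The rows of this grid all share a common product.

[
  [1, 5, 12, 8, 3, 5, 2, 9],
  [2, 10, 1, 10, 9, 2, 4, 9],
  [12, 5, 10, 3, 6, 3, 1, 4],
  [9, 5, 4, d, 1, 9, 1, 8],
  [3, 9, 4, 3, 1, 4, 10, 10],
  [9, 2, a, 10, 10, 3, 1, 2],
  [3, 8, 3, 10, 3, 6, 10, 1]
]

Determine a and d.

a = 12, d = 10

Rows 3 and 5 each multiply to 129600, so every row has product 129600.
Row 6: 9×2×10×10×3×1×2 = 10800, so the missing entry is 129600 ÷ 10800 = 12.
Row 4: 9×5×4×1×9×1×8 = 12960, so the missing entry is 129600 ÷ 12960 = 10.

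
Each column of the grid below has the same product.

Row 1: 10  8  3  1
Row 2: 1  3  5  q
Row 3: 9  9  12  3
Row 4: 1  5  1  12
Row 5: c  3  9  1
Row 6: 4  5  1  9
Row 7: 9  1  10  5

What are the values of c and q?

c = 5, q = 10

Columns 2 and 3 each multiply to 16200, so every column has product 16200.
Column 1: 10×1×9×1×4×9 = 3240, so the missing entry is 16200 ÷ 3240 = 5.
Column 4: 1×3×12×1×9×5 = 1620, so the missing entry is 16200 ÷ 1620 = 10.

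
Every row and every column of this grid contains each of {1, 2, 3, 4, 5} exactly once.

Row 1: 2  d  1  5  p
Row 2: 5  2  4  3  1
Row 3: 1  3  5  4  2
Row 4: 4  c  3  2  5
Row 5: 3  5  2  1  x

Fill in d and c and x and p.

d = 4, c = 1, x = 4, p = 3

Cell (4,2): row 4 already has {2, 3, 4, 5} → 1.
Cell (1,2): column 2 already has {1, 2, 3, 5} → 4.
For row 1, column 5: row 1 already has {1, 2, 4, 5}; that leaves 3.
At (row 5, col 5): row 5 already has {1, 2, 3, 5}, so the value is 4.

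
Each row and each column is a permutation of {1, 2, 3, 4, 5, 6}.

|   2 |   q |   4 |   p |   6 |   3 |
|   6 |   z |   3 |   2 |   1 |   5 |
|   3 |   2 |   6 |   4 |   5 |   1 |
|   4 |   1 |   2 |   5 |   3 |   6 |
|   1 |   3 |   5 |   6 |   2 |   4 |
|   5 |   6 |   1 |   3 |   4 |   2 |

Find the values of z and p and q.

z = 4, p = 1, q = 5

At (row 2, col 2): row 2 already has {1, 2, 3, 5, 6}, so the value is 4.
At (row 1, col 2): column 2 already has {1, 2, 3, 4, 6}, so the value is 5.
For row 1, column 4: row 1 already has {2, 3, 4, 5, 6}; that leaves 1.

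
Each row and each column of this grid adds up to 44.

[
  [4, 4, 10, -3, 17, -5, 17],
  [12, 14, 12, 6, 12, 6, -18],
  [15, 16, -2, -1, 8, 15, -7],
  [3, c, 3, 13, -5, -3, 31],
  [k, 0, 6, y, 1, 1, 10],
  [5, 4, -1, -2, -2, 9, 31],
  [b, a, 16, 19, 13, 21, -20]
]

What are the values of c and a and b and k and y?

Column 4: -3 + 6 − 1 + 13 − 2 + 19 = 32, so its missing entry is 44 − 32 = 12.
Row 5: 0 + 6 + 12 + 1 + 1 + 10 = 30, so its missing entry is 44 − 30 = 14.
Row 4: 3 + 3 + 13 − 5 − 3 + 31 = 42, so its missing entry is 44 − 42 = 2.
Column 2: 4 + 14 + 16 + 2 + 0 + 4 = 40, so its missing entry is 44 − 40 = 4.
Row 7: 4 + 16 + 19 + 13 + 21 − 20 = 53, so its missing entry is 44 − 53 = -9.

c = 2, a = 4, b = -9, k = 14, y = 12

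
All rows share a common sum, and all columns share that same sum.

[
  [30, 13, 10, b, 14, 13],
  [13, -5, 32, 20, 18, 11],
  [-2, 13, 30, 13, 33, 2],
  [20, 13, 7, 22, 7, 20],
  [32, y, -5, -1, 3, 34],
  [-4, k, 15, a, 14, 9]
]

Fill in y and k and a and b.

y = 26, k = 29, a = 26, b = 9

Rows 2 and 3 both sum to 89, so that's the common total.
Row 1: 30 + 13 + 10 + 14 + 13 = 80, so its missing entry is 89 − 80 = 9.
Column 4: 9 + 20 + 13 + 22 − 1 = 63, so its missing entry is 89 − 63 = 26.
Row 5: 32 − 5 − 1 + 3 + 34 = 63, so its missing entry is 89 − 63 = 26.
Row 6: -4 + 15 + 26 + 14 + 9 = 60, so its missing entry is 89 − 60 = 29.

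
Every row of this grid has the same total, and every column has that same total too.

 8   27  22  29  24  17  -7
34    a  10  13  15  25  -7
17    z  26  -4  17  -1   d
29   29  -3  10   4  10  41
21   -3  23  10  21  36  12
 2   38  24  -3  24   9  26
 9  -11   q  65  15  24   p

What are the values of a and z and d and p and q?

a = 30, z = 10, d = 55, p = 0, q = 18

Rows 1 and 4 both sum to 120, so that's the common total.
The known cells in column 3 total 102, leaving 120 − 102 = 18 for the blank.
The known cells in row 2 total 90, leaving 120 − 90 = 30 for the blank.
The known cells in column 2 total 110, leaving 120 − 110 = 10 for the blank.
The known cells in row 3 total 65, leaving 120 − 65 = 55 for the blank.
The known cells in row 7 total 120, leaving 120 − 120 = 0 for the blank.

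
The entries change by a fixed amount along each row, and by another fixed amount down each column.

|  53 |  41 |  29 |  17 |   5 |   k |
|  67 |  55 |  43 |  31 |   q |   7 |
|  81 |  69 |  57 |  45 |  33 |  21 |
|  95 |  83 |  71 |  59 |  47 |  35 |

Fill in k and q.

k = -7, q = 19

Along each row the entries change by -12 per step; down each column they change by 14.
Row 1: from 53 at column 1, stepping by -12 to column 6 gives -7.
Row 2: from 67 at column 1, stepping by -12 to column 5 gives 19.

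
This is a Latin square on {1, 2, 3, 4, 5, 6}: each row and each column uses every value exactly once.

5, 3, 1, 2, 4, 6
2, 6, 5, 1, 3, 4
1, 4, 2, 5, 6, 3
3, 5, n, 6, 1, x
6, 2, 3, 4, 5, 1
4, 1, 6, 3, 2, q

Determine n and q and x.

Cell (4,3): column 3 already has {1, 2, 3, 5, 6} → 4.
For row 6, column 6: row 6 already has {1, 2, 3, 4, 6}; that leaves 5.
Cell (4,6): row 4 already has {1, 3, 4, 5, 6} → 2.

n = 4, q = 5, x = 2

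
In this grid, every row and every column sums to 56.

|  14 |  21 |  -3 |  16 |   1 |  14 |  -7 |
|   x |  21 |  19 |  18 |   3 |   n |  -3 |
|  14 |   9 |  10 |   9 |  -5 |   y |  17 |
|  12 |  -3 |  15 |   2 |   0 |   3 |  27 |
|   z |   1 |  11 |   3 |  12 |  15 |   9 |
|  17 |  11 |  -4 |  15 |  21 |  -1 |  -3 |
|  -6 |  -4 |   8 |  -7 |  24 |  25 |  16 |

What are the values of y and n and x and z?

Row 5 has 1 + 11 + 3 + 12 + 15 + 9 = 51; the blank must be 56 − 51 = 5.
Column 1 has 14 + 14 + 12 + 5 + 17 − 6 = 56; the blank must be 56 − 56 = 0.
Row 3 has 14 + 9 + 10 + 9 − 5 + 17 = 54; the blank must be 56 − 54 = 2.
Row 2 has 0 + 21 + 19 + 18 + 3 − 3 = 58; the blank must be 56 − 58 = -2.

y = 2, n = -2, x = 0, z = 5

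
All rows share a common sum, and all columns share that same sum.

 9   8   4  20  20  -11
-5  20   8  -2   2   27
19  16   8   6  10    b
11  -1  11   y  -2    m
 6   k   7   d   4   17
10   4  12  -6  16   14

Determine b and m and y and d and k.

b = -9, m = 12, y = 19, d = 13, k = 3

Rows 1 and 2 both sum to 50, so that's the common total.
Row 3 has 19 + 16 + 8 + 6 + 10 = 59; the blank must be 50 − 59 = -9.
Column 2 has 8 + 20 + 16 − 1 + 4 = 47; the blank must be 50 − 47 = 3.
Row 5 has 6 + 3 + 7 + 4 + 17 = 37; the blank must be 50 − 37 = 13.
Column 4 has 20 − 2 + 6 + 13 − 6 = 31; the blank must be 50 − 31 = 19.
Row 4 has 11 − 1 + 11 + 19 − 2 = 38; the blank must be 50 − 38 = 12.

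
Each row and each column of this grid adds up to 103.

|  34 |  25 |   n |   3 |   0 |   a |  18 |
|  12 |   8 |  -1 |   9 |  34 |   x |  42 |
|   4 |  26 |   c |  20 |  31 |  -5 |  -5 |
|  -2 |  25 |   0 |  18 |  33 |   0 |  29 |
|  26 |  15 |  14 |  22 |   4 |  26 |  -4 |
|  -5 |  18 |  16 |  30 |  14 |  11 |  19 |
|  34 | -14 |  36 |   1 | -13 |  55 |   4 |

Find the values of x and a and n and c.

x = -1, a = 17, n = 6, c = 32

Row 3: 4 + 26 + 20 + 31 − 5 − 5 = 71, so its missing entry is 103 − 71 = 32.
Column 3: -1 + 32 + 0 + 14 + 16 + 36 = 97, so its missing entry is 103 − 97 = 6.
Row 1: 34 + 25 + 6 + 3 + 0 + 18 = 86, so its missing entry is 103 − 86 = 17.
Row 2: 12 + 8 − 1 + 9 + 34 + 42 = 104, so its missing entry is 103 − 104 = -1.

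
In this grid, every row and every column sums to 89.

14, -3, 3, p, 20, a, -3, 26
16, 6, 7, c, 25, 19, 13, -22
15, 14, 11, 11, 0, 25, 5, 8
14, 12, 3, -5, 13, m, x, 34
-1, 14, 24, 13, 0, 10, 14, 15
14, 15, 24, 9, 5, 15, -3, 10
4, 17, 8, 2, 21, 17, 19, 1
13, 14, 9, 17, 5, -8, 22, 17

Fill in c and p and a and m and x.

Column 7 has -3 + 13 + 5 + 14 − 3 + 19 + 22 = 67; the blank must be 89 − 67 = 22.
Row 2 has 16 + 6 + 7 + 25 + 19 + 13 − 22 = 64; the blank must be 89 − 64 = 25.
Column 4 has 25 + 11 − 5 + 13 + 9 + 2 + 17 = 72; the blank must be 89 − 72 = 17.
Row 1 has 14 − 3 + 3 + 17 + 20 − 3 + 26 = 74; the blank must be 89 − 74 = 15.
Row 4 has 14 + 12 + 3 − 5 + 13 + 22 + 34 = 93; the blank must be 89 − 93 = -4.

c = 25, p = 17, a = 15, m = -4, x = 22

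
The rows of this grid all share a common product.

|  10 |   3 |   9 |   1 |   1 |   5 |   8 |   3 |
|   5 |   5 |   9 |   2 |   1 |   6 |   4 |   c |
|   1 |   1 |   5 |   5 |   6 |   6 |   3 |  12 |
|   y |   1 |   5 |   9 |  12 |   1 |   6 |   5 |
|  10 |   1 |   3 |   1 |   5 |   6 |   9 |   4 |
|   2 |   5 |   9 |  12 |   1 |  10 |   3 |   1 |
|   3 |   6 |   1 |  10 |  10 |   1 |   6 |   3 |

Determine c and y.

Rows 3 and 5 each multiply to 32400, so every row has product 32400.
Row 2: 5×5×9×2×1×6×4 = 10800, so the missing entry is 32400 ÷ 10800 = 3.
Row 4: 1×5×9×12×1×6×5 = 16200, so the missing entry is 32400 ÷ 16200 = 2.

c = 3, y = 2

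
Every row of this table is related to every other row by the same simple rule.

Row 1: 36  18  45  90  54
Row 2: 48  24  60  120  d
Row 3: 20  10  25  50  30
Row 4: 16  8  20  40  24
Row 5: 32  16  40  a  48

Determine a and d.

a = 80, d = 72

Each row is a constant multiple of every other row — this is a multiplication table with the headers hidden.
Row 5 is 40/45 = 8/9 times row 1, so its entry in column 4 is 90 × 8/9 = 80.
Row 2 is 60/45 = 4/3 times row 1, so its entry in column 5 is 54 × 4/3 = 72.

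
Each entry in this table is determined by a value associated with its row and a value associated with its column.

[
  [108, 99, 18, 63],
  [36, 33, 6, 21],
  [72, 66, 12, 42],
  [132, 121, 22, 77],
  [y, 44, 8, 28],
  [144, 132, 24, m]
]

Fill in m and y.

m = 84, y = 48

Each row is a constant multiple of every other row — this is a multiplication table with the headers hidden.
Row 6 is 24/18 = 4/3 times row 1, so its entry in column 4 is 63 × 4/3 = 84.
Row 5 is 8/18 = 4/9 times row 1, so its entry in column 1 is 108 × 4/9 = 48.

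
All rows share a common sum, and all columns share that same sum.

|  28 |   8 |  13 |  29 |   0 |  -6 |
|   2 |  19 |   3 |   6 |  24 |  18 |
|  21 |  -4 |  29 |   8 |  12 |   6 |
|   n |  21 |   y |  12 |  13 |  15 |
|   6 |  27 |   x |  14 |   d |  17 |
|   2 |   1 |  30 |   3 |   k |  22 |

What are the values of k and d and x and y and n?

Rows 1 and 2 both sum to 72, so that's the common total.
Row 6 has 2 + 1 + 30 + 3 + 22 = 58; the blank must be 72 − 58 = 14.
Column 5 has 0 + 24 + 12 + 13 + 14 = 63; the blank must be 72 − 63 = 9.
Row 5 has 6 + 27 + 14 + 9 + 17 = 73; the blank must be 72 − 73 = -1.
Column 1 has 28 + 2 + 21 + 6 + 2 = 59; the blank must be 72 − 59 = 13.
Row 4 has 13 + 21 + 12 + 13 + 15 = 74; the blank must be 72 − 74 = -2.

k = 14, d = 9, x = -1, y = -2, n = 13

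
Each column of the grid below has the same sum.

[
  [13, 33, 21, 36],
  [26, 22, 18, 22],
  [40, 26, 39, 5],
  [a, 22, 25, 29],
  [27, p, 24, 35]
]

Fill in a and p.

Column 3 sums to 127 and so does column 4; that's the common total.
In column 1 the known cells total 106, leaving 127 − 106 = 21.
In column 2 the known cells total 103, leaving 127 − 103 = 24.

a = 21, p = 24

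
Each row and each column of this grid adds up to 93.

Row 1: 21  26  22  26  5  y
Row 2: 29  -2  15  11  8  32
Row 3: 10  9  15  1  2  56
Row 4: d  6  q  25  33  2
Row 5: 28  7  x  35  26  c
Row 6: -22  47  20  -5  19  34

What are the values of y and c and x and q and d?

y = -7, c = -24, x = 21, q = 0, d = 27

Column 1: 21 + 29 + 10 + 28 − 22 = 66, so its missing entry is 93 − 66 = 27.
Row 1: 21 + 26 + 22 + 26 + 5 = 100, so its missing entry is 93 − 100 = -7.
Column 6: -7 + 32 + 56 + 2 + 34 = 117, so its missing entry is 93 − 117 = -24.
Row 5: 28 + 7 + 35 + 26 − 24 = 72, so its missing entry is 93 − 72 = 21.
Row 4: 27 + 6 + 25 + 33 + 2 = 93, so its missing entry is 93 − 93 = 0.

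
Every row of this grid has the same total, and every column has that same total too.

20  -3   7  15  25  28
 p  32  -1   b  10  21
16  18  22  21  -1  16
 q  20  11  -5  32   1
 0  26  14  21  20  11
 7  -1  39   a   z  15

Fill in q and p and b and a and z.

q = 33, p = 16, b = 14, a = 26, z = 6

Rows 1 and 3 both sum to 92, so that's the common total.
The known cells in column 5 total 86, leaving 92 − 86 = 6 for the blank.
The known cells in row 6 total 66, leaving 92 − 66 = 26 for the blank.
The known cells in row 4 total 59, leaving 92 − 59 = 33 for the blank.
The known cells in column 1 total 76, leaving 92 − 76 = 16 for the blank.
The known cells in row 2 total 78, leaving 92 − 78 = 14 for the blank.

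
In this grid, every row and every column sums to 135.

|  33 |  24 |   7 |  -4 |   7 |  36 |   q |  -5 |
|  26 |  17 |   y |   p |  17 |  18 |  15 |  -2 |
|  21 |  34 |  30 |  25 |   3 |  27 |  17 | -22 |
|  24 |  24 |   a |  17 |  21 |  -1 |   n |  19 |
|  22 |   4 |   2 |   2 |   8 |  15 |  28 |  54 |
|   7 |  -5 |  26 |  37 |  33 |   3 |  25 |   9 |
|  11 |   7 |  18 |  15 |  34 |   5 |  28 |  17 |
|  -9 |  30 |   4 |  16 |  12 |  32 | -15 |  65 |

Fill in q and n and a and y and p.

q = 37, n = 0, a = 31, y = 17, p = 27

The known cells in row 1 total 98, leaving 135 − 98 = 37 for the blank.
The known cells in column 7 total 135, leaving 135 − 135 = 0 for the blank.
The known cells in row 4 total 104, leaving 135 − 104 = 31 for the blank.
The known cells in column 3 total 118, leaving 135 − 118 = 17 for the blank.
The known cells in row 2 total 108, leaving 135 − 108 = 27 for the blank.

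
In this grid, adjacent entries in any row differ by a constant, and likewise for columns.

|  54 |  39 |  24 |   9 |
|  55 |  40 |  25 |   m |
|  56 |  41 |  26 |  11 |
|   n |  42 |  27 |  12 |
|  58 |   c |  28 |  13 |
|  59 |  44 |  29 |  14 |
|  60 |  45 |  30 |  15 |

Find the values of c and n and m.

Along each row the entries change by -15 per step; down each column they change by 1.
Row 5: from 58 at column 1, stepping by -15 to column 2 gives 43.
Row 4: from 42 at column 2, stepping by -15 to column 1 gives 57.
Row 2: from 55 at column 1, stepping by -15 to column 4 gives 10.

c = 43, n = 57, m = 10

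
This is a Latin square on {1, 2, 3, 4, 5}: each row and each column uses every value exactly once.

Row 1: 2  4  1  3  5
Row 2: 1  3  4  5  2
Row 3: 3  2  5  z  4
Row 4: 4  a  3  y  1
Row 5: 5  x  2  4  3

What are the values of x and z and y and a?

x = 1, z = 1, y = 2, a = 5

At (row 3, col 4): row 3 already has {2, 3, 4, 5}, so the value is 1.
Cell (4,4): column 4 already has {1, 3, 4, 5} → 2.
For row 5, column 2: row 5 already has {2, 3, 4, 5}; that leaves 1.
At (row 4, col 2): row 4 already has {1, 2, 3, 4}, so the value is 5.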